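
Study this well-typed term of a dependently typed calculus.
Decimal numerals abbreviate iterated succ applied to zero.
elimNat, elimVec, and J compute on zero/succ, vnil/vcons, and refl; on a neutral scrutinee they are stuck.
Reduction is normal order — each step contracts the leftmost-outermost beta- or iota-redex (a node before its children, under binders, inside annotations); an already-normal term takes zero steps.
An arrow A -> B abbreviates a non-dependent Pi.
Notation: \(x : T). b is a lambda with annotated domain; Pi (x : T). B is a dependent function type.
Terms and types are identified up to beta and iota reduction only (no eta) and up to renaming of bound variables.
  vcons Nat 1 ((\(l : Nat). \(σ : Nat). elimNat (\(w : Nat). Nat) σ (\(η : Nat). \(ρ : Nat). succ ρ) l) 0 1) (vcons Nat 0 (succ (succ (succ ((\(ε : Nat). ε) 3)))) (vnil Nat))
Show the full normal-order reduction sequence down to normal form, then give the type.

reduction (normal order):
  vcons Nat 1 ((\(l : Nat). \(σ : Nat). elimNat (\(w : Nat). Nat) σ (\(η : Nat). \(ρ : Nat). succ ρ) l) 0 1) (vcons Nat 0 (succ (succ (succ ((\(ε : Nat). ε) 3)))) (vnil Nat))
  ~> vcons Nat 1 ((\(l : Nat). elimNat (\(σ : Nat). Nat) l (\(w : Nat). \(η : Nat). succ η) 0) 1) (vcons Nat 0 (succ (succ (succ ((\(ρ : Nat). ρ) 3)))) (vnil Nat))
  ~> vcons Nat 1 (elimNat (\(l : Nat). Nat) 1 (\(σ : Nat). \(w : Nat). succ w) 0) (vcons Nat 0 (succ (succ (succ ((\(η : Nat). η) 3)))) (vnil Nat))
  ~> vcons Nat 1 1 (vcons Nat 0 (succ (succ (succ ((\(l : Nat). l) 3)))) (vnil Nat))
  ~> vcons Nat 1 1 (vcons Nat 0 6 (vnil Nat))
type:
  Vec Nat 2


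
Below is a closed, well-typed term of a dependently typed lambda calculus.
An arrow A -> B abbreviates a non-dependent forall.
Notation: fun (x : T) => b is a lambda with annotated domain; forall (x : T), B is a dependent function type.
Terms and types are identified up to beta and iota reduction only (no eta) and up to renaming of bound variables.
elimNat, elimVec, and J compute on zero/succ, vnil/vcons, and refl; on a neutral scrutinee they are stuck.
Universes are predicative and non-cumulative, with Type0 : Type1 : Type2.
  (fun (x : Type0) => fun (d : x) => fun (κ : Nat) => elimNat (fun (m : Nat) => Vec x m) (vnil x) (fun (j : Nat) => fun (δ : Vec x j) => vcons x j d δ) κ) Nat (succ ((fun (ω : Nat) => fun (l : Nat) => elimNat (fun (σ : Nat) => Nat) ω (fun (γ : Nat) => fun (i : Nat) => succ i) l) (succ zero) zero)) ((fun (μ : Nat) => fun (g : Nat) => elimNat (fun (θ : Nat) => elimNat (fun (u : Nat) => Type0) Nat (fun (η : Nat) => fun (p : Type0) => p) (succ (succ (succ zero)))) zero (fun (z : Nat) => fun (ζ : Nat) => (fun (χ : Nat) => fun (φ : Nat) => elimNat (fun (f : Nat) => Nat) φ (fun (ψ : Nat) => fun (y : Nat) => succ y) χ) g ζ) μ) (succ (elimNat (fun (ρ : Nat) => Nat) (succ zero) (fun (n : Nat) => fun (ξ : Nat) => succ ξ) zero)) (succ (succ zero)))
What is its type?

type:
  Vec Nat (succ (succ (succ (succ zero))))


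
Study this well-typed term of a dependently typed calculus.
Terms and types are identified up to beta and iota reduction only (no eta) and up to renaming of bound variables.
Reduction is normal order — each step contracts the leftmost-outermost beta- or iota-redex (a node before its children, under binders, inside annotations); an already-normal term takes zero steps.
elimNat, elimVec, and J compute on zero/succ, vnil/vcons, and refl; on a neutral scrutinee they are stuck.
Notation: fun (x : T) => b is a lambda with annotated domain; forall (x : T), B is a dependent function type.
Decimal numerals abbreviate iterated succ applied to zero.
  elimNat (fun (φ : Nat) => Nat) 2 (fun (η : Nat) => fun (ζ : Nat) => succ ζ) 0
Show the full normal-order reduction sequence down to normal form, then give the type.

reduction (normal order):
  elimNat (fun (φ : Nat) => Nat) 2 (fun (η : Nat) => fun (ζ : Nat) => succ ζ) 0
  ~> 2
inferred type:
  Nat


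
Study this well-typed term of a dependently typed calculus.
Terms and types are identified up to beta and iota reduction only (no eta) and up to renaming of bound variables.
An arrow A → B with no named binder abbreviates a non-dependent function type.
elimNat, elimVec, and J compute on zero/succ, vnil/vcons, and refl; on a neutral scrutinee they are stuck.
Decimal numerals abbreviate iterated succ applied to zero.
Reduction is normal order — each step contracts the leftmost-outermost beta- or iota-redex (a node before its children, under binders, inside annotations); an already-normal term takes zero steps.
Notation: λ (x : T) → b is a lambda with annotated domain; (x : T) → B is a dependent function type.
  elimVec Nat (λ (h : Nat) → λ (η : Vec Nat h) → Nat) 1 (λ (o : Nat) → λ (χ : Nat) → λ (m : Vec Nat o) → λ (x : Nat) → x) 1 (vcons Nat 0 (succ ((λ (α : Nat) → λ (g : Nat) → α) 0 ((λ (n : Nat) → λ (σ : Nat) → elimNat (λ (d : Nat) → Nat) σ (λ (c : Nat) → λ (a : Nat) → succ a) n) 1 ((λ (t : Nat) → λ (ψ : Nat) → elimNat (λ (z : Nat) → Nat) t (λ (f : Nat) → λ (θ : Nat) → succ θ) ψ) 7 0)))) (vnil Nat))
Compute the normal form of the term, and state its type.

resulting normal form:
  1
inferred type:
  Nat
observation: the first redex contracted is an elimVec iota-redex; the normal form is reached in 6 normal-order steps.


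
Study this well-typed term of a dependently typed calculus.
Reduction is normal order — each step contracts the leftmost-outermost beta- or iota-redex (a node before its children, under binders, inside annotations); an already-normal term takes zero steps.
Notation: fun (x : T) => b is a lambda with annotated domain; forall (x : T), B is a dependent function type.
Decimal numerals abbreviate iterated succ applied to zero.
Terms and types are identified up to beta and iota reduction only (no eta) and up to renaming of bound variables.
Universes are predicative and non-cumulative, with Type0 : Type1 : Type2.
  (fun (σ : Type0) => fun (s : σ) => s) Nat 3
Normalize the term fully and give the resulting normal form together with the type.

normal form:
  3
type:
  Nat
observation: the term reaches its normal form after 2 normal-order steps.


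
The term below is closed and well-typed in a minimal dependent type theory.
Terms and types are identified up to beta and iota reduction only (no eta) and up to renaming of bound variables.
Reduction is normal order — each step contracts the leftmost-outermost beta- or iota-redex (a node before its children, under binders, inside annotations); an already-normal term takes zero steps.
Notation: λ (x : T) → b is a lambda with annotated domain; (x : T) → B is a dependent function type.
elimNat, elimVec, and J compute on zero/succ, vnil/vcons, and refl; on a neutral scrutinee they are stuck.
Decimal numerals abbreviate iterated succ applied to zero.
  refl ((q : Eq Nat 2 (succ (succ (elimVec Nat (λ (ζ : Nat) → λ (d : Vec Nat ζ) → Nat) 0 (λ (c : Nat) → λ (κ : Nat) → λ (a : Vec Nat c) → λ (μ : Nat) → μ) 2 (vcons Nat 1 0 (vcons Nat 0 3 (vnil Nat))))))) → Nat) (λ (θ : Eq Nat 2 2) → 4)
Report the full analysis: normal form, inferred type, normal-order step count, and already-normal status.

resulting normal form:
  refl ((q : Eq Nat 2 2) → Nat) (λ (ζ : Eq Nat 2 2) → 4)
the term's type:
  Eq ((q : Eq Nat 2 2) → Nat) (λ (ζ : Eq Nat 2 2) → 4) (λ (d : Eq Nat 2 2) → 4)
steps to reach normal form (normal order): 11
term was already normal: no
first contracted redex: an elimVec iota-redex


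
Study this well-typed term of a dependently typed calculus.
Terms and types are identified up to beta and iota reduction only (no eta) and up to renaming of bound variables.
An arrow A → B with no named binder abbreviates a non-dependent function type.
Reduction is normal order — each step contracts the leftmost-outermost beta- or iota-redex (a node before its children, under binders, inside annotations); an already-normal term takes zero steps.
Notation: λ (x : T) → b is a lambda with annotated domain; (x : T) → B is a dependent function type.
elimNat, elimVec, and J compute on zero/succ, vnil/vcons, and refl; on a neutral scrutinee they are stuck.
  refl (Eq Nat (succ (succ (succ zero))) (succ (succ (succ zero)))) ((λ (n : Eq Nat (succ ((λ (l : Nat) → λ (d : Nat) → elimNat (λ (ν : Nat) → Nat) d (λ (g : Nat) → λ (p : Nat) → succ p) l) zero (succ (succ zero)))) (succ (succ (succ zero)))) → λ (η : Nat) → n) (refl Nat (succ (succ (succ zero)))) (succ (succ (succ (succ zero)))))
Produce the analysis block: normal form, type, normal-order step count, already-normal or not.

resulting normal form:
  refl (Eq Nat (succ (succ (succ zero))) (succ (succ (succ zero)))) (refl Nat (succ (succ (succ zero))))
type:
  Eq (Eq Nat (succ (succ (succ zero))) (succ (succ (succ zero)))) (refl Nat (succ (succ (succ zero)))) (refl Nat (succ (succ (succ zero))))
normal-order step count: 2
already normal: no
first redex: a beta-redex


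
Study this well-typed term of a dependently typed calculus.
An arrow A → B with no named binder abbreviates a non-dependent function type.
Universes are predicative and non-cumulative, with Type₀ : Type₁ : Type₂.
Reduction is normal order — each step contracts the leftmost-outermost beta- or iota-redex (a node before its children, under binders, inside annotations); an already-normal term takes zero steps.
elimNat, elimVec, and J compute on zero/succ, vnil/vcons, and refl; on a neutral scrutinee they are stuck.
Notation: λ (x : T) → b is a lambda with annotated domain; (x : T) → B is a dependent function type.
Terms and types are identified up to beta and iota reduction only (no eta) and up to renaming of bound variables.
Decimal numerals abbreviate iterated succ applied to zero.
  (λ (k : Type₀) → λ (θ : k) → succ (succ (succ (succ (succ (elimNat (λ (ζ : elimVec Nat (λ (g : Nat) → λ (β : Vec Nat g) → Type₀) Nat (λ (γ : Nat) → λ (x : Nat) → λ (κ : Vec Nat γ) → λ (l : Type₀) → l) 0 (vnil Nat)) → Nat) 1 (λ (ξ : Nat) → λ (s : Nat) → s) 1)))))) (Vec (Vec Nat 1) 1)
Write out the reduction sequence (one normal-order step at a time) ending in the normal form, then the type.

reduction (normal order):
  (λ (k : Type₀) → λ (θ : k) → succ (succ (succ (succ (succ (elimNat (λ (ζ : elimVec Nat (λ (g : Nat) → λ (β : Vec Nat g) → Type₀) Nat (λ (γ : Nat) → λ (x : Nat) → λ (κ : Vec Nat γ) → λ (l : Type₀) → l) 0 (vnil Nat)) → Nat) 1 (λ (ξ : Nat) → λ (s : Nat) → s) 1)))))) (Vec (Vec Nat 1) 1)
  ~> λ (k : Vec (Vec Nat 1) 1) → succ (succ (succ (succ (succ (elimNat (λ (θ : elimVec Nat (λ (ζ : Nat) → λ (g : Vec Nat ζ) → Type₀) Nat (λ (β : Nat) → λ (γ : Nat) → λ (x : Vec Nat β) → λ (κ : Type₀) → κ) 0 (vnil Nat)) → Nat) 1 (λ (l : Nat) → λ (ξ : Nat) → ξ) 1)))))
  ~> λ (k : Vec (Vec Nat 1) 1) → succ (succ (succ (succ (succ ((λ (θ : Nat) → λ (ζ : Nat) → ζ) 0 (elimNat (λ (g : elimVec Nat (λ (β : Nat) → λ (γ : Vec Nat β) → Type₀) Nat (λ (x : Nat) → λ (κ : Nat) → λ (l : Vec Nat x) → λ (ξ : Type₀) → ξ) 0 (vnil Nat)) → Nat) 1 (λ (s : Nat) → λ (τ : Nat) → τ) 0))))))
  ~> λ (k : Vec (Vec Nat 1) 1) → succ (succ (succ (succ (succ ((λ (θ : Nat) → θ) (elimNat (λ (ζ : elimVec Nat (λ (g : Nat) → λ (β : Vec Nat g) → Type₀) Nat (λ (γ : Nat) → λ (x : Nat) → λ (κ : Vec Nat γ) → λ (l : Type₀) → l) 0 (vnil Nat)) → Nat) 1 (λ (ξ : Nat) → λ (s : Nat) → s) 0))))))
  ~> λ (k : Vec (Vec Nat 1) 1) → succ (succ (succ (succ (succ (elimNat (λ (θ : elimVec Nat (λ (ζ : Nat) → λ (g : Vec Nat ζ) → Type₀) Nat (λ (β : Nat) → λ (γ : Nat) → λ (x : Vec Nat β) → λ (κ : Type₀) → κ) 0 (vnil Nat)) → Nat) 1 (λ (l : Nat) → λ (ξ : Nat) → ξ) 0)))))
  ~> λ (k : Vec (Vec Nat 1) 1) → 6
type:
  Vec (Vec Nat 1) 1 → Nat


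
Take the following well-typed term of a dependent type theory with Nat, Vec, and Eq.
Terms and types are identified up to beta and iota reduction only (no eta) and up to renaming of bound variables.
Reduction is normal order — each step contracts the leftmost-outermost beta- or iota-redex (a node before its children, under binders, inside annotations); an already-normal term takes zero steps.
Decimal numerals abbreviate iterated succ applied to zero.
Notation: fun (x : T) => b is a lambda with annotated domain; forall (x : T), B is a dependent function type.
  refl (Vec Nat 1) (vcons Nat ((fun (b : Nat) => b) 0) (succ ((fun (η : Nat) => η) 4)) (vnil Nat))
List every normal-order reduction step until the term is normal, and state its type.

reduction (normal order):
  refl (Vec Nat 1) (vcons Nat ((fun (b : Nat) => b) 0) (succ ((fun (η : Nat) => η) 4)) (vnil Nat))
  ~> refl (Vec Nat 1) (vcons Nat 0 (succ ((fun (b : Nat) => b) 4)) (vnil Nat))
  ~> refl (Vec Nat 1) (vcons Nat 0 5 (vnil Nat))
the term's type:
  Eq (Vec Nat 1) (vcons Nat 0 5 (vnil Nat)) (vcons Nat 0 5 (vnil Nat))


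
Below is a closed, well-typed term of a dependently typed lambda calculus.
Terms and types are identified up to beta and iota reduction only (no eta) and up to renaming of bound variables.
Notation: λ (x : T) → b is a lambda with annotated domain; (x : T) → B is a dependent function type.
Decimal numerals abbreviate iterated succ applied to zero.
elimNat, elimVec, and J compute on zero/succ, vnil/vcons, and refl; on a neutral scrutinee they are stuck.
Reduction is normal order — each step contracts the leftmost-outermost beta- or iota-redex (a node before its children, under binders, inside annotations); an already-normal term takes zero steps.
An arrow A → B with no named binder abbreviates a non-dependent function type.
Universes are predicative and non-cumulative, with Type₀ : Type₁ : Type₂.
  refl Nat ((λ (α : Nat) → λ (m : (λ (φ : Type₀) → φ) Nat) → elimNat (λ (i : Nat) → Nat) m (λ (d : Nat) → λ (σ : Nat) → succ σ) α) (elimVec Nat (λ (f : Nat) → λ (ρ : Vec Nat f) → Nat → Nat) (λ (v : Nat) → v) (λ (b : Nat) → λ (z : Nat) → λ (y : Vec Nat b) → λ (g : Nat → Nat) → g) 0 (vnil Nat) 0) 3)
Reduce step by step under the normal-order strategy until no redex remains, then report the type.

normal-order reduction sequence:
  refl Nat ((λ (α : Nat) → λ (m : (λ (φ : Type₀) → φ) Nat) → elimNat (λ (i : Nat) → Nat) m (λ (d : Nat) → λ (σ : Nat) → succ σ) α) (elimVec Nat (λ (f : Nat) → λ (ρ : Vec Nat f) → Nat → Nat) (λ (v : Nat) → v) (λ (b : Nat) → λ (z : Nat) → λ (y : Vec Nat b) → λ (g : Nat → Nat) → g) 0 (vnil Nat) 0) 3)
  ~> refl Nat ((λ (α : (λ (m : Type₀) → m) Nat) → elimNat (λ (φ : Nat) → Nat) α (λ (i : Nat) → λ (d : Nat) → succ d) (elimVec Nat (λ (σ : Nat) → λ (f : Vec Nat σ) → Nat → Nat) (λ (ρ : Nat) → ρ) (λ (v : Nat) → λ (b : Nat) → λ (z : Vec Nat v) → λ (y : Nat → Nat) → y) 0 (vnil Nat) 0)) 3)
  ~> refl Nat (elimNat (λ (α : Nat) → Nat) 3 (λ (m : Nat) → λ (φ : Nat) → succ φ) (elimVec Nat (λ (i : Nat) → λ (d : Vec Nat i) → Nat → Nat) (λ (σ : Nat) → σ) (λ (f : Nat) → λ (ρ : Nat) → λ (v : Vec Nat f) → λ (b : Nat → Nat) → b) 0 (vnil Nat) 0))
  ~> refl Nat (elimNat (λ (α : Nat) → Nat) 3 (λ (m : Nat) → λ (φ : Nat) → succ φ) ((λ (i : Nat) → i) 0))
  ~> refl Nat (elimNat (λ (α : Nat) → Nat) 3 (λ (m : Nat) → λ (φ : Nat) → succ φ) 0)
  ~> refl Nat 3
type:
  Eq Nat 3 3


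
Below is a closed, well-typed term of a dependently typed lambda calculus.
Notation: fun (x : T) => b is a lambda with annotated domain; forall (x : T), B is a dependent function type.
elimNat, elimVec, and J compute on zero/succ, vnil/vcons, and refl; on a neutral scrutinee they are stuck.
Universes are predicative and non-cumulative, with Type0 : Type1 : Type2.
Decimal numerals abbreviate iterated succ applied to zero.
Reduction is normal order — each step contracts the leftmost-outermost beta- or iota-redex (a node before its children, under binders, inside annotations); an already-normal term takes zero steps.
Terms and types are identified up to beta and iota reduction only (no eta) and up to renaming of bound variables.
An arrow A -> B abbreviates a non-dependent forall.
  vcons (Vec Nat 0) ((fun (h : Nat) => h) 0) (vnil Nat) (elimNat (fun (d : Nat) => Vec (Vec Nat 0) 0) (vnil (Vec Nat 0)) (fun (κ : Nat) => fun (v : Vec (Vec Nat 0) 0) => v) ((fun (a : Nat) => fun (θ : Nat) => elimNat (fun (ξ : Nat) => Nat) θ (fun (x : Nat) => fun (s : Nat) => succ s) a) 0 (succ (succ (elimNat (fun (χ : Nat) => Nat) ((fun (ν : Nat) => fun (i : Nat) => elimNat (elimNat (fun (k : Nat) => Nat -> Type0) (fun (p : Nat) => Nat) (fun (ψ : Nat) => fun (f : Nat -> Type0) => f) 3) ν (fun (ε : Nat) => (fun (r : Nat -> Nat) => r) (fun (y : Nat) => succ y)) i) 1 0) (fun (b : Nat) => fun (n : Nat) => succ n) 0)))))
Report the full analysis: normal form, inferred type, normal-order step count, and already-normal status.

resulting normal form:
  vcons (Vec Nat 0) 0 (vnil Nat) (vnil (Vec Nat 0))
type:
  Vec (Vec Nat 0) 1
steps to reach normal form (normal order): 18
already normal: no
first contracted redex: a beta-redex


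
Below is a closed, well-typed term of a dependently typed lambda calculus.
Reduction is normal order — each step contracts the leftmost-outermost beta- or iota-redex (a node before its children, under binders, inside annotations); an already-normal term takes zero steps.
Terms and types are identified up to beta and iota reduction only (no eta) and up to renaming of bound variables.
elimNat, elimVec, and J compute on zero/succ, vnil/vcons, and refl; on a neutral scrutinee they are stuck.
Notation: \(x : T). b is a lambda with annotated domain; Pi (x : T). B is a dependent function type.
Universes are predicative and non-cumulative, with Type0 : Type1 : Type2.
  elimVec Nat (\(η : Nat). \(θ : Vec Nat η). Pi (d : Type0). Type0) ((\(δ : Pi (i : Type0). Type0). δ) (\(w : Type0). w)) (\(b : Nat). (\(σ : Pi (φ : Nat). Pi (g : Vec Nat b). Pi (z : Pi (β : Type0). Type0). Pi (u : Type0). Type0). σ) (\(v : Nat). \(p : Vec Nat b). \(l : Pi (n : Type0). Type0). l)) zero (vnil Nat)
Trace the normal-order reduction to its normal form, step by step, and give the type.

normal-order reduction:
  elimVec Nat (\(η : Nat). \(θ : Vec Nat η). Pi (d : Type0). Type0) ((\(δ : Pi (i : Type0). Type0). δ) (\(w : Type0). w)) (\(b : Nat). (\(σ : Pi (φ : Nat). Pi (g : Vec Nat b). Pi (z : Pi (β : Type0). Type0). Pi (u : Type0). Type0). σ) (\(v : Nat). \(p : Vec Nat b). \(l : Pi (n : Type0). Type0). l)) zero (vnil Nat)
  ~> (\(η : Pi (θ : Type0). Type0). η) (\(d : Type0). d)
  ~> \(η : Type0). η
type:
  Pi (η : Type0). Type0


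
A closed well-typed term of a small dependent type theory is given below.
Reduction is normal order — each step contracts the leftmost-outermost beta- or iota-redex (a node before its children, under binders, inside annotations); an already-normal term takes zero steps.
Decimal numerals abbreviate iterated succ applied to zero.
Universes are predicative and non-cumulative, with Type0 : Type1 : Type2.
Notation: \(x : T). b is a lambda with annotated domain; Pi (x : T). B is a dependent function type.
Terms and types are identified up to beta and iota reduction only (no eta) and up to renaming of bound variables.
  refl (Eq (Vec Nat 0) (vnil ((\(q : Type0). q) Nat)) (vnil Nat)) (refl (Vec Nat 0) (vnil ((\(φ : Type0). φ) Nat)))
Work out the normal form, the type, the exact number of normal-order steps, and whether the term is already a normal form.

resulting normal form:
  refl (Eq (Vec Nat 0) (vnil Nat) (vnil Nat)) (refl (Vec Nat 0) (vnil Nat))
type:
  Eq (Eq (Vec Nat 0) (vnil Nat) (vnil Nat)) (refl (Vec Nat 0) (vnil Nat)) (refl (Vec Nat 0) (vnil Nat))
steps to reach normal form (normal order): 2
started in normal form: no
first redex: a beta-redex


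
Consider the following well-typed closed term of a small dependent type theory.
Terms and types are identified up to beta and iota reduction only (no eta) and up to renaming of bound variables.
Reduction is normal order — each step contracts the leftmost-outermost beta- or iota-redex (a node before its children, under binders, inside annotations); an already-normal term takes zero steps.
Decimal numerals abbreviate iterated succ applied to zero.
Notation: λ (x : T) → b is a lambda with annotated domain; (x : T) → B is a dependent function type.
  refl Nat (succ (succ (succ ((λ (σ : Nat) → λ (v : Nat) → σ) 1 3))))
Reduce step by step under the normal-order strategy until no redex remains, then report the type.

reduction (normal order):
  refl Nat (succ (succ (succ ((λ (σ : Nat) → λ (v : Nat) → σ) 1 3))))
  ~> refl Nat (succ (succ (succ ((λ (σ : Nat) → 1) 3))))
  ~> refl Nat 4
the term's type:
  Eq Nat 4 4


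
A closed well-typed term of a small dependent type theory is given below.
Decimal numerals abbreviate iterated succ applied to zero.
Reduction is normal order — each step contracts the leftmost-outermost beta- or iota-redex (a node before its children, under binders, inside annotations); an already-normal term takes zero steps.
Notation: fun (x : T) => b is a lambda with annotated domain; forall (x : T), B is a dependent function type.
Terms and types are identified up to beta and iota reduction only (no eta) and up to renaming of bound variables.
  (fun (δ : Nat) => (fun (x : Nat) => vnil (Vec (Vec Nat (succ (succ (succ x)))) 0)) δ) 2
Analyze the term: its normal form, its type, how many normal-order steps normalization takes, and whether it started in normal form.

reduced normal form:
  vnil (Vec (Vec Nat 5) 0)
inferred type:
  Vec (Vec (Vec Nat 5) 0) 0
reduction steps (normal order): 2
already normal: no
first contracted redex: a beta-redex


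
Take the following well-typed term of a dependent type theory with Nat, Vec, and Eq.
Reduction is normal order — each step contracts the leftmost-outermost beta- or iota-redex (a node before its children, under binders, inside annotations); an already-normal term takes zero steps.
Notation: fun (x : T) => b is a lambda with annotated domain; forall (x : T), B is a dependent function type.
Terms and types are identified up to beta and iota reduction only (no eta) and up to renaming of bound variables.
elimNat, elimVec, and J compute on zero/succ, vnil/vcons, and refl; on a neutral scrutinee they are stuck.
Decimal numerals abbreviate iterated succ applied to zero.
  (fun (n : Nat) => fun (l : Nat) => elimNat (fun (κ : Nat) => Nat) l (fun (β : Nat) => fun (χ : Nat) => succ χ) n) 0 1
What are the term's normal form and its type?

reduced normal form:
  1
type:
  Nat


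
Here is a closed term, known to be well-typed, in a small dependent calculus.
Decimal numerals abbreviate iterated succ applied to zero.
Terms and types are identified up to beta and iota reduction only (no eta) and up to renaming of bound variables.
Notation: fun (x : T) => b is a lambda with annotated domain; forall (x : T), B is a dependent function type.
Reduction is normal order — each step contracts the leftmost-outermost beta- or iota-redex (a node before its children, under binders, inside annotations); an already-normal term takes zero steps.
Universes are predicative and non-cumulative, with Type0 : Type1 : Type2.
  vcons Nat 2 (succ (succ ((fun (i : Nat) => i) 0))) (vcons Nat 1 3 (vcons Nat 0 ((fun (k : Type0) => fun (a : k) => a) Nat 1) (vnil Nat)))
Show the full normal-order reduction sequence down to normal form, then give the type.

normal-order reduction sequence:
  vcons Nat 2 (succ (succ ((fun (i : Nat) => i) 0))) (vcons Nat 1 3 (vcons Nat 0 ((fun (k : Type0) => fun (a : k) => a) Nat 1) (vnil Nat)))
  ~> vcons Nat 2 2 (vcons Nat 1 3 (vcons Nat 0 ((fun (i : Type0) => fun (k : i) => k) Nat 1) (vnil Nat)))
  ~> vcons Nat 2 2 (vcons Nat 1 3 (vcons Nat 0 ((fun (i : Nat) => i) 1) (vnil Nat)))
  ~> vcons Nat 2 2 (vcons Nat 1 3 (vcons Nat 0 1 (vnil Nat)))
the term's type:
  Vec Nat 3


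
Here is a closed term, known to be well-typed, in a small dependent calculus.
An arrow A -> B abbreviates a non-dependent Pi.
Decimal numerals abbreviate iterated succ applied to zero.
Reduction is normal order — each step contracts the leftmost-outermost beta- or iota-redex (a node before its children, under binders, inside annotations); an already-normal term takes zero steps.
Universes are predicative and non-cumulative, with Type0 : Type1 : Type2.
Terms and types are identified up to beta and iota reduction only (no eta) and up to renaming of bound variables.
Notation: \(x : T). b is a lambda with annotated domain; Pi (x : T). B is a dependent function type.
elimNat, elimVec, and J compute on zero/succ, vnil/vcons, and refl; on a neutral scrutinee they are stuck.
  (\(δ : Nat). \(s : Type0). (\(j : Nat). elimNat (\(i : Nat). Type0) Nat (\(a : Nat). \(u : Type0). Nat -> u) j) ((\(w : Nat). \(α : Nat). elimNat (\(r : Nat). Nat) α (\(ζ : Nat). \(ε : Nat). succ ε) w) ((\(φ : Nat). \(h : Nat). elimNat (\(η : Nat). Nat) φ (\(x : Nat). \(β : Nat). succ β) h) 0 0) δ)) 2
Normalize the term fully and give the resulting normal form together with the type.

reduced normal form:
  \(δ : Type0). Nat -> Nat -> Nat
the term's type:
  Type0 -> Type0


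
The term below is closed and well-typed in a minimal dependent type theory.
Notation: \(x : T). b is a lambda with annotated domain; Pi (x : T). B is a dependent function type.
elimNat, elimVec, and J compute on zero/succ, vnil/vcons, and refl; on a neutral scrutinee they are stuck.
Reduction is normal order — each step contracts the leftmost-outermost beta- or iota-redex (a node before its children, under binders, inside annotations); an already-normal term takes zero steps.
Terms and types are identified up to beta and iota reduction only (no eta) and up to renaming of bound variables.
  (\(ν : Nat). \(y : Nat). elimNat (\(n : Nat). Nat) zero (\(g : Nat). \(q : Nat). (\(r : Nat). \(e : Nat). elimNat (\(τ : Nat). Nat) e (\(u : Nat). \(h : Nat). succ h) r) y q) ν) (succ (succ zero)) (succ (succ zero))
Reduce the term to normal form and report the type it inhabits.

normal form:
  succ (succ (succ (succ zero)))
type:
  Nat


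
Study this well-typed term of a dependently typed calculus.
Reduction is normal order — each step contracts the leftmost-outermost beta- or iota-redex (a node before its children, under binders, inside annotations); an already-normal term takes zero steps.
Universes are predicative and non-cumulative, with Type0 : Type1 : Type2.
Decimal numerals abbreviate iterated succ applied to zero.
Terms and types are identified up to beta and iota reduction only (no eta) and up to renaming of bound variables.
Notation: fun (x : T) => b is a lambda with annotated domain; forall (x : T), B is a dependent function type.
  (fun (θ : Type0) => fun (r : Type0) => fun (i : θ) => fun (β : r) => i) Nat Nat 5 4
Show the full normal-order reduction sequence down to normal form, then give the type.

normal-order reduction sequence:
  (fun (θ : Type0) => fun (r : Type0) => fun (i : θ) => fun (β : r) => i) Nat Nat 5 4
  ~> (fun (θ : Type0) => fun (r : Nat) => fun (i : θ) => r) Nat 5 4
  ~> (fun (θ : Nat) => fun (r : Nat) => θ) 5 4
  ~> (fun (θ : Nat) => 5) 4
  ~> 5
the term's type:
  Nat


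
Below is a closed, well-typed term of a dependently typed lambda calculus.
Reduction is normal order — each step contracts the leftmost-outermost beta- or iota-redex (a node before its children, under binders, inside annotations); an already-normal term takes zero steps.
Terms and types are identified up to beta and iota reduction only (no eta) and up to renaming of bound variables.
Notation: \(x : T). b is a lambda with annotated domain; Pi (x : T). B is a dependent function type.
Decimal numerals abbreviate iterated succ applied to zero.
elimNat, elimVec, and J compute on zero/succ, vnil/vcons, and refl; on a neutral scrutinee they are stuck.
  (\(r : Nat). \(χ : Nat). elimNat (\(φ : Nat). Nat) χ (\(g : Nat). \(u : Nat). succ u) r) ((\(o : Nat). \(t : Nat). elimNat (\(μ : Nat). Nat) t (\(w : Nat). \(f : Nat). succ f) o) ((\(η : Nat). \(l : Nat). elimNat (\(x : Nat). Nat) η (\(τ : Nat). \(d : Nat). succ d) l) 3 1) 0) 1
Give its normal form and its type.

normal form:
  5
type:
  Nat
observation: reduction starts at a beta-redex, and 36 normal-order steps reach the normal form.


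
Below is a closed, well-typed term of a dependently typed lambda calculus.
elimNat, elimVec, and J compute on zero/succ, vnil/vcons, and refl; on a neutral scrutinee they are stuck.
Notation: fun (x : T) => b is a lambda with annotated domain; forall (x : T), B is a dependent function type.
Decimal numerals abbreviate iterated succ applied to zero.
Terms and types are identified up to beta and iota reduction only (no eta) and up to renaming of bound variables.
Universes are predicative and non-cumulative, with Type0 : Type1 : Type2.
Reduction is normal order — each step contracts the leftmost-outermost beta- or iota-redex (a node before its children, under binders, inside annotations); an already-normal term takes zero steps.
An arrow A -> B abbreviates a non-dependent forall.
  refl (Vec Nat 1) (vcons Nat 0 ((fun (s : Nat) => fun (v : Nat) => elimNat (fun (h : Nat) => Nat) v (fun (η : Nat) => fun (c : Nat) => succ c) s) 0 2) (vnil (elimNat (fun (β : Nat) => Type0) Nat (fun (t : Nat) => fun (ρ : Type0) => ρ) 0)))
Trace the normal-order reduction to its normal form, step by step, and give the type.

reduction (normal order):
  refl (Vec Nat 1) (vcons Nat 0 ((fun (s : Nat) => fun (v : Nat) => elimNat (fun (h : Nat) => Nat) v (fun (η : Nat) => fun (c : Nat) => succ c) s) 0 2) (vnil (elimNat (fun (β : Nat) => Type0) Nat (fun (t : Nat) => fun (ρ : Type0) => ρ) 0)))
  ~> refl (Vec Nat 1) (vcons Nat 0 ((fun (s : Nat) => elimNat (fun (v : Nat) => Nat) s (fun (h : Nat) => fun (η : Nat) => succ η) 0) 2) (vnil (elimNat (fun (c : Nat) => Type0) Nat (fun (β : Nat) => fun (t : Type0) => t) 0)))
  ~> refl (Vec Nat 1) (vcons Nat 0 (elimNat (fun (s : Nat) => Nat) 2 (fun (v : Nat) => fun (h : Nat) => succ h) 0) (vnil (elimNat (fun (η : Nat) => Type0) Nat (fun (c : Nat) => fun (β : Type0) => β) 0)))
  ~> refl (Vec Nat 1) (vcons Nat 0 2 (vnil (elimNat (fun (s : Nat) => Type0) Nat (fun (v : Nat) => fun (h : Type0) => h) 0)))
  ~> refl (Vec Nat 1) (vcons Nat 0 2 (vnil Nat))
the term's type:
  Eq (Vec Nat 1) (vcons Nat 0 2 (vnil Nat)) (vcons Nat 0 2 (vnil Nat))


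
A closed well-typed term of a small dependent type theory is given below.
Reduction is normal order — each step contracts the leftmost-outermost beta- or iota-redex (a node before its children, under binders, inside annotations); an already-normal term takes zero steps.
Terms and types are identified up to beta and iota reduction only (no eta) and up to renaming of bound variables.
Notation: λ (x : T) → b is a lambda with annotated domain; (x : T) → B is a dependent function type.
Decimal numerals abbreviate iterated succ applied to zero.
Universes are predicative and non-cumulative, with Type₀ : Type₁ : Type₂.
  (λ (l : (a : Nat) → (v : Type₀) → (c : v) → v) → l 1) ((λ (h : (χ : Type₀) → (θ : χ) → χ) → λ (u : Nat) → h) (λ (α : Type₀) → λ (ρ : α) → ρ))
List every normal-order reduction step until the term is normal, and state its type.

normal-order reduction:
  (λ (l : (a : Nat) → (v : Type₀) → (c : v) → v) → l 1) ((λ (h : (χ : Type₀) → (θ : χ) → χ) → λ (u : Nat) → h) (λ (α : Type₀) → λ (ρ : α) → ρ))
  ~> (λ (l : (a : Type₀) → (v : a) → a) → λ (c : Nat) → l) (λ (h : Type₀) → λ (χ : h) → χ) 1
  ~> (λ (l : Nat) → λ (a : Type₀) → λ (v : a) → v) 1
  ~> λ (l : Type₀) → λ (a : l) → a
type:
  (l : Type₀) → (a : l) → l


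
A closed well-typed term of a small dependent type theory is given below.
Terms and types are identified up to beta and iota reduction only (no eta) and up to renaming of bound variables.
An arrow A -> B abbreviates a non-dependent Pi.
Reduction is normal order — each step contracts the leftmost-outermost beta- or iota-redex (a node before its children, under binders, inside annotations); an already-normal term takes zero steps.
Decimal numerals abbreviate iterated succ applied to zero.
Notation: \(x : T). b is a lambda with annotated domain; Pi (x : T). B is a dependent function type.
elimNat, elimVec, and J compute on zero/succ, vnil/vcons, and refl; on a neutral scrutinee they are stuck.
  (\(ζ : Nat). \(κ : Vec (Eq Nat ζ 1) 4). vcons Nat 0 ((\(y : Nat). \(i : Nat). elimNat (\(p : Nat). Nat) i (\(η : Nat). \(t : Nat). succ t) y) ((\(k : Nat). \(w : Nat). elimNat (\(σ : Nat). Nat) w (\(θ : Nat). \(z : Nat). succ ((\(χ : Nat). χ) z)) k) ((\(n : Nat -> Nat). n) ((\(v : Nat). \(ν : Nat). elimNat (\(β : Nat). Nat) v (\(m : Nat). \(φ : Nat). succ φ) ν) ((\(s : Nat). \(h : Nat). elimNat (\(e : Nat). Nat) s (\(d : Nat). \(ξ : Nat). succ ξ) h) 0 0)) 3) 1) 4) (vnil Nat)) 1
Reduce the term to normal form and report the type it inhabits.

resulting normal form:
  \(ζ : Vec (Eq Nat 1 1) 4). vcons Nat 0 8 (vnil Nat)
type:
  Vec (Eq Nat 1 1) 4 -> Vec Nat 1


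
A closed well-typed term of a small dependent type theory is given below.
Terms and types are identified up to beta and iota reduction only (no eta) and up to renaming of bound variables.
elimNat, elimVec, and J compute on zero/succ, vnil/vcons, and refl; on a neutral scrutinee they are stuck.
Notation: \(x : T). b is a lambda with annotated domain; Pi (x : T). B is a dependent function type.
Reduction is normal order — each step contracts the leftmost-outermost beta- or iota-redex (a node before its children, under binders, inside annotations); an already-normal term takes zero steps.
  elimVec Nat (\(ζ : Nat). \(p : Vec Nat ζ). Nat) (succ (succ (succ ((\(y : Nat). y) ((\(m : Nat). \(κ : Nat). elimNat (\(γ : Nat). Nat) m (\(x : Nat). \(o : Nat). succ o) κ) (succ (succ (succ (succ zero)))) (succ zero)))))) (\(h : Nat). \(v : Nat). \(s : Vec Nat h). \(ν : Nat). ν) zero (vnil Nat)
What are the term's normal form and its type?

normal form:
  succ (succ (succ (succ (succ (succ (succ (succ zero)))))))
the term's type:
  Nat


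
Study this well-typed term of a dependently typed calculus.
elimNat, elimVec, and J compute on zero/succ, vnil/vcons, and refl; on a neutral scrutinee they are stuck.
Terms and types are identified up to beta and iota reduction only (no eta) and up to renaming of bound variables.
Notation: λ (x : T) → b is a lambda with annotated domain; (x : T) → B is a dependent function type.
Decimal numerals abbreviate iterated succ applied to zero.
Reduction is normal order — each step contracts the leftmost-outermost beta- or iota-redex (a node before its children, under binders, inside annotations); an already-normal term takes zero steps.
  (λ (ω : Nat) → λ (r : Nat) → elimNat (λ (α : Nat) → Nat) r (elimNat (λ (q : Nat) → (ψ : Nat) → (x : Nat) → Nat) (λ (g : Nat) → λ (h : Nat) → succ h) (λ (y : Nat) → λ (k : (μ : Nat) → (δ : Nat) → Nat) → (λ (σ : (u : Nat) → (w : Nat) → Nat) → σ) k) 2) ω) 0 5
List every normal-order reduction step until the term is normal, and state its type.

normal-order reduction sequence:
  (λ (ω : Nat) → λ (r : Nat) → elimNat (λ (α : Nat) → Nat) r (elimNat (λ (q : Nat) → (ψ : Nat) → (x : Nat) → Nat) (λ (g : Nat) → λ (h : Nat) → succ h) (λ (y : Nat) → λ (k : (μ : Nat) → (δ : Nat) → Nat) → (λ (σ : (u : Nat) → (w : Nat) → Nat) → σ) k) 2) ω) 0 5
  ~> (λ (ω : Nat) → elimNat (λ (r : Nat) → Nat) ω (elimNat (λ (α : Nat) → (q : Nat) → (ψ : Nat) → Nat) (λ (x : Nat) → λ (g : Nat) → succ g) (λ (h : Nat) → λ (y : (k : Nat) → (μ : Nat) → Nat) → (λ (δ : (σ : Nat) → (u : Nat) → Nat) → δ) y) 2) 0) 5
  ~> elimNat (λ (ω : Nat) → Nat) 5 (elimNat (λ (r : Nat) → (α : Nat) → (q : Nat) → Nat) (λ (ψ : Nat) → λ (x : Nat) → succ x) (λ (g : Nat) → λ (h : (y : Nat) → (k : Nat) → Nat) → (λ (μ : (δ : Nat) → (σ : Nat) → Nat) → μ) h) 2) 0
  ~> 5
type:
  Nat


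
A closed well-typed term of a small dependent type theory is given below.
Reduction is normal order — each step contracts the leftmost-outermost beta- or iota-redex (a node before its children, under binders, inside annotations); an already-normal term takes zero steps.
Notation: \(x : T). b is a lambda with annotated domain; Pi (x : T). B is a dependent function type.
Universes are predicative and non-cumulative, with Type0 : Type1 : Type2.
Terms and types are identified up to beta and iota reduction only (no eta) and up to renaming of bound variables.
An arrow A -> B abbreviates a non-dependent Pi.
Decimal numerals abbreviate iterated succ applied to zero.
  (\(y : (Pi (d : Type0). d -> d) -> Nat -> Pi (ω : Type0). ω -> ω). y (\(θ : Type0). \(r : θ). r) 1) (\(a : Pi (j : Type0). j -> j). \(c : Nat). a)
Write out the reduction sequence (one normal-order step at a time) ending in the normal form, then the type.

reduction (normal order):
  (\(y : (Pi (d : Type0). d -> d) -> Nat -> Pi (ω : Type0). ω -> ω). y (\(θ : Type0). \(r : θ). r) 1) (\(a : Pi (j : Type0). j -> j). \(c : Nat). a)
  ~> (\(y : Pi (d : Type0). d -> d). \(ω : Nat). y) (\(θ : Type0). \(r : θ). r) 1
  ~> (\(y : Nat). \(d : Type0). \(ω : d). ω) 1
  ~> \(y : Type0). \(d : y). d
type:
  Pi (y : Type0). y -> y


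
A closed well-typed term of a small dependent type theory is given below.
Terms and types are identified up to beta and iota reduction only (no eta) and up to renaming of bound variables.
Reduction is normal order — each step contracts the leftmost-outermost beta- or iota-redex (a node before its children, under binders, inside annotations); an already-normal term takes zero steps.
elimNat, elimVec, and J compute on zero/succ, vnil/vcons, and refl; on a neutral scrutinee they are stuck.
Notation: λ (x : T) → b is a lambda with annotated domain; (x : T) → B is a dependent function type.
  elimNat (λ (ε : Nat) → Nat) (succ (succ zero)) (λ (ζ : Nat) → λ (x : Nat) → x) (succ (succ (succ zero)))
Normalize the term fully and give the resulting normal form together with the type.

reduced normal form:
  succ (succ zero)
the term's type:
  Nat


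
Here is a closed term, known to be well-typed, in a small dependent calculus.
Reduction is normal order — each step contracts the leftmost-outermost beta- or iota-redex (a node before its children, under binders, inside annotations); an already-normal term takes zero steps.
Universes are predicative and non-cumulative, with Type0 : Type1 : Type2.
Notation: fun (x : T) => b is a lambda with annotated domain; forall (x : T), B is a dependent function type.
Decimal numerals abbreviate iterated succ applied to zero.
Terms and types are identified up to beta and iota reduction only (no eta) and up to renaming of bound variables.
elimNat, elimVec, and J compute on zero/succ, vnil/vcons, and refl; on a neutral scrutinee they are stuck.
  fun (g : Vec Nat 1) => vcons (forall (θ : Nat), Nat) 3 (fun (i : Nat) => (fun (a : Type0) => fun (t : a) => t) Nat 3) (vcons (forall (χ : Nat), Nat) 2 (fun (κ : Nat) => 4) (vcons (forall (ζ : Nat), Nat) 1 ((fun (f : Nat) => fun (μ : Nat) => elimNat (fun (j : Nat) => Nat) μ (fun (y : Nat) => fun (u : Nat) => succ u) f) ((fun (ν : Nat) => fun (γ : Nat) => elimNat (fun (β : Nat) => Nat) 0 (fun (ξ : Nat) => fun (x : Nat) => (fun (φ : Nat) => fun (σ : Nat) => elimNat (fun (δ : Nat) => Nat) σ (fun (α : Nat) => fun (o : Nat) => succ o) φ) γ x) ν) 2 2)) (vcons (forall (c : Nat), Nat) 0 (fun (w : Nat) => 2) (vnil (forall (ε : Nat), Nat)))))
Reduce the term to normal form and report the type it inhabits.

reduced normal form:
  fun (g : Vec Nat 1) => vcons (forall (θ : Nat), Nat) 3 (fun (i : Nat) => 3) (vcons (forall (a : Nat), Nat) 2 (fun (t : Nat) => 4) (vcons (forall (χ : Nat), Nat) 1 (fun (κ : Nat) => succ (succ (succ (succ κ)))) (vcons (forall (ζ : Nat), Nat) 0 (fun (f : Nat) => 2) (vnil (forall (μ : Nat), Nat)))))
inferred type:
  forall (g : Vec Nat 1), Vec (forall (θ : Nat), Nat) 4
observation: contracting a beta-redex first, the term normalizes in 43 steps.
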